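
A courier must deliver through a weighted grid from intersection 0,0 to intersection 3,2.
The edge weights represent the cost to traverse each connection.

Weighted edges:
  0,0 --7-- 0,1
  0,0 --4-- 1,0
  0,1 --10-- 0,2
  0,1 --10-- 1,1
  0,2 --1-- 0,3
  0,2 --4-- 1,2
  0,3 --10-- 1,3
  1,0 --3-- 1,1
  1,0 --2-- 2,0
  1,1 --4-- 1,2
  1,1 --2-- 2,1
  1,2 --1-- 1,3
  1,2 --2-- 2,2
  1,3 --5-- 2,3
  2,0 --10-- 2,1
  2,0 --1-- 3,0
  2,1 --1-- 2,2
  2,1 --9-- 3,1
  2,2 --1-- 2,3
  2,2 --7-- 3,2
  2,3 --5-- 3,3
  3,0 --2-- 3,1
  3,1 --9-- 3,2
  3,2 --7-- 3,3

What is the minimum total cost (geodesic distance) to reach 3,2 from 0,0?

Shortest path: 0,0 → 1,0 → 1,1 → 2,1 → 2,2 → 3,2, total weight = 17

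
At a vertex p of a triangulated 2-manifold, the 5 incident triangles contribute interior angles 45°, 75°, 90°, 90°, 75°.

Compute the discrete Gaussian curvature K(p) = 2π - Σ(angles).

Sum of angles = 375°. K = 360° - 375° = -15° = -π/12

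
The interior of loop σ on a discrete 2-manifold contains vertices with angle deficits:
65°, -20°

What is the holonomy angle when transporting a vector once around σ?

Holonomy = total enclosed curvature = 65° + (-20°) = 45°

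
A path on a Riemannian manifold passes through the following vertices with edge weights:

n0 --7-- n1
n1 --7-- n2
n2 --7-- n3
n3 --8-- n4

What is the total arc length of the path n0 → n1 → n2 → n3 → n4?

Arc length = 7 + 7 + 7 + 8 = 29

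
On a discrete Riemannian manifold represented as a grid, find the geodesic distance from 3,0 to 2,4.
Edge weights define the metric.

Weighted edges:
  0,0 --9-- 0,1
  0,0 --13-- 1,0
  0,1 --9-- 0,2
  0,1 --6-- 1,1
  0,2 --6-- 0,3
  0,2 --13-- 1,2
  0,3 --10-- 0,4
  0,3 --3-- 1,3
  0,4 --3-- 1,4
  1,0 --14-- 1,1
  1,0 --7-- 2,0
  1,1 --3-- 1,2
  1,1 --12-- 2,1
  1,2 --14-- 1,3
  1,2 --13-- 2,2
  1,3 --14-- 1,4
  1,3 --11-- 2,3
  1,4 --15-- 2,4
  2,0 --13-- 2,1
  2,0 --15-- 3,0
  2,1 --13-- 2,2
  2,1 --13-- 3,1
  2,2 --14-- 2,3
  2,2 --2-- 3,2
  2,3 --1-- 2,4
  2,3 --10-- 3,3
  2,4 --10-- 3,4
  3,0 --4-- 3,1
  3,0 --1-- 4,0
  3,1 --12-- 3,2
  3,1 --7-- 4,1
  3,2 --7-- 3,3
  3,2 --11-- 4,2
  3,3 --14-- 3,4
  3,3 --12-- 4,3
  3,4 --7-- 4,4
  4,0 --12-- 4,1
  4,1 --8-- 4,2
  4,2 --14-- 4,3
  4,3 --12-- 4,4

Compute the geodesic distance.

Shortest path: 3,0 → 3,1 → 3,2 → 2,2 → 2,3 → 2,4, total weight = 33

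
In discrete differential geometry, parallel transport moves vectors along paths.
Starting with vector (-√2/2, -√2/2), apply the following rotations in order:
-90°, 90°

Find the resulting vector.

Total rotation: (-90°) + 90° = 0°. Final vector: (-0.7071, -0.7071)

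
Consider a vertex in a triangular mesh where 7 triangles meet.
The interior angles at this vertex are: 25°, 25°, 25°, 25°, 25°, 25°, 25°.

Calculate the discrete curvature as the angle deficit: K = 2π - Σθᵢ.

Sum of angles = 175°. K = 360° - 175° = 185° = 37π/36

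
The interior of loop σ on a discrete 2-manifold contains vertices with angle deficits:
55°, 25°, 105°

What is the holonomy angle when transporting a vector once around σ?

Holonomy = total enclosed curvature = 55° + 25° + 105° = 185°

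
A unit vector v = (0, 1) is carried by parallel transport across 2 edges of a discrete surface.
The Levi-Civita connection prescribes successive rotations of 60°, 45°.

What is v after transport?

Total rotation: 60° + 45° = 105°. Final vector: (-0.9659, -0.2588)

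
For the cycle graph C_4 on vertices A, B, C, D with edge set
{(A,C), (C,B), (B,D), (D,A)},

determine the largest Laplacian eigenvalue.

The cycle graph C_n has Laplacian eigenvalues λ_k = 2 − 2cos(2πk/n), k = 0, 1, …, n−1. Here n = 4:
k=0: 2 − 2cos(0) = 0.0; k=1: 2 − 2cos(π/2) = 2.0; k=2: 2 − 2cos(π) = 4.0; k=3: 2 − 2cos(3π/2) = 2.0.
Laplacian eigenvalues: [0.0, 2.0, 2.0, 4.0]. Largest eigenvalue (spectral radius) = 4.0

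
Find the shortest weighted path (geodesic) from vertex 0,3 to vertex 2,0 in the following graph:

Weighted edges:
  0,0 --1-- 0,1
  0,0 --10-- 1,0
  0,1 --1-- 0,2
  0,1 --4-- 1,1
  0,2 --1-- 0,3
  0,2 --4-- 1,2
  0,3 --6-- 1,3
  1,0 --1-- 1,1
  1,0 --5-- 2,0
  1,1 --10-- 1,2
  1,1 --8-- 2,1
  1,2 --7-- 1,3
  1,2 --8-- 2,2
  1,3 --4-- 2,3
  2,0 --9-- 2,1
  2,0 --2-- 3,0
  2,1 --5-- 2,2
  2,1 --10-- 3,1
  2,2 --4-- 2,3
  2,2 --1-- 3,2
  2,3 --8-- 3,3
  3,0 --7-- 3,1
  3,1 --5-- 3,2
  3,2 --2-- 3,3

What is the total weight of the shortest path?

Shortest path: 0,3 → 0,2 → 0,1 → 1,1 → 1,0 → 2,0, total weight = 12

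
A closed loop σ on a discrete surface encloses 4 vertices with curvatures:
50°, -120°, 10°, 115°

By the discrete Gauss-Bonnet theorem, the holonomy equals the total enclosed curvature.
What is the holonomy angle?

Holonomy = total enclosed curvature = 50° + (-120°) + 10° + 115° = 55°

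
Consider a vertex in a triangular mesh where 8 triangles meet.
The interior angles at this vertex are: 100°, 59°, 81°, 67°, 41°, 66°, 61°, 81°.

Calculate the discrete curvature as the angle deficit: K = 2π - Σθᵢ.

Sum of angles = 556°. K = 360° - 556° = -196° = -49π/45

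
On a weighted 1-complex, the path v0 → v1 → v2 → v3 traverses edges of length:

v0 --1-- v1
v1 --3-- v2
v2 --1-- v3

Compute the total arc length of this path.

Arc length = 1 + 3 + 1 = 5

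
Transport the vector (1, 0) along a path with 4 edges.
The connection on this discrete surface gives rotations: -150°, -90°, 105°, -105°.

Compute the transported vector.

Total rotation: (-150°) + (-90°) + 105° + (-105°) = -240° ≡ 120° (mod 360°). Final vector: (-0.5000, 0.8660)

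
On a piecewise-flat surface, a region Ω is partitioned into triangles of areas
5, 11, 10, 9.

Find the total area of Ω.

5 + 11 + 10 + 9 = 35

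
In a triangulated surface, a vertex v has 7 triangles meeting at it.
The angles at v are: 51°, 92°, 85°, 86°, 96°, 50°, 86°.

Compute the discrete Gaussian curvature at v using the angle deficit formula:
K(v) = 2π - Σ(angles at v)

Sum of angles = 546°. K = 360° - 546° = -186° = -31π/30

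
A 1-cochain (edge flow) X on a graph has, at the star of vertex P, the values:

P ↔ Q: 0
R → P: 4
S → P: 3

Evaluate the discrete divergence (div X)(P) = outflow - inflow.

Divergence = sum of outgoing flows = 0 + (-4) + (-3) = -7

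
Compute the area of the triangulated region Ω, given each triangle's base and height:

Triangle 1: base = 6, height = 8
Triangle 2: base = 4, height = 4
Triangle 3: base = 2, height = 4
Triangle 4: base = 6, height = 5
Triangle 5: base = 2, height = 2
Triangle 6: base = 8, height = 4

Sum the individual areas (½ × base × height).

(1/2)×6×8 + (1/2)×4×4 + (1/2)×2×4 + (1/2)×6×5 + (1/2)×2×2 + (1/2)×8×4 = 69.0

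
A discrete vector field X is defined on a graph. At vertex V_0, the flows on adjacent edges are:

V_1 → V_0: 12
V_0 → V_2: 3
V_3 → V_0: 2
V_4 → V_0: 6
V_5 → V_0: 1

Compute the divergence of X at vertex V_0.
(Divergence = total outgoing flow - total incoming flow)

Divergence = sum of outgoing flows = (-12) + 3 + (-2) + (-6) + (-1) = -18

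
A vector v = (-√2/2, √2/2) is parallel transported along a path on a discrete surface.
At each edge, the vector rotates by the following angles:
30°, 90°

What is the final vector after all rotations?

Total rotation: 30° + 90° = 120°. Final vector: (-0.2588, -0.9659)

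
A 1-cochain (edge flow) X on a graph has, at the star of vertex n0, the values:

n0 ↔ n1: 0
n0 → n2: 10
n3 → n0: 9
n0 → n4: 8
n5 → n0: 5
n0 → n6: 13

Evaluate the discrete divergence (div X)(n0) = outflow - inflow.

Divergence = sum of outgoing flows = 0 + 10 + (-9) + 8 + (-5) + 13 = 17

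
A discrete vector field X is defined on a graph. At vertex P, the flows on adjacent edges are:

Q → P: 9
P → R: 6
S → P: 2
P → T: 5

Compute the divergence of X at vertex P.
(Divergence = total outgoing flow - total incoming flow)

Divergence = sum of outgoing flows = (-9) + 6 + (-2) + 5 = 0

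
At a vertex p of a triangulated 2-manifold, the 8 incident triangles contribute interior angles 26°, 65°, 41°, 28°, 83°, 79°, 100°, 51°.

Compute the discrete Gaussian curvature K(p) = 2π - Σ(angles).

Sum of angles = 473°. K = 360° - 473° = -113° = -113π/180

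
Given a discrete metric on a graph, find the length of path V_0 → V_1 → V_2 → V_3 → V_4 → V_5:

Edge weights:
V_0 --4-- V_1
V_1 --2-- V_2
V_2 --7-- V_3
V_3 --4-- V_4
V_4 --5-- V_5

Arc length = 4 + 2 + 7 + 4 + 5 = 22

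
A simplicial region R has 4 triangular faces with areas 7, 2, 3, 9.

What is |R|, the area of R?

7 + 2 + 3 + 9 = 21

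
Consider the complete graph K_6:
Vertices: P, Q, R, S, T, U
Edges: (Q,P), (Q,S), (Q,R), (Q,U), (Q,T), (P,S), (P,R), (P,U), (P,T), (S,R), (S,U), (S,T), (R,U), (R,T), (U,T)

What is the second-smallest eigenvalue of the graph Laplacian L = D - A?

For the complete graph K_n, L = nI − J (J = all-ones matrix). J has eigenvalues n (once, eigenvector 𝟙) and 0 (multiplicity n−1), so L has eigenvalues 0 (once) and n (multiplicity n−1). Here n = 6: eigenvalue 0 once and 6 with multiplicity 5.
Laplacian eigenvalues: [0.0, 6.0, 6.0, 6.0, 6.0, 6.0]. Algebraic connectivity (smallest non-zero eigenvalue) = 6.0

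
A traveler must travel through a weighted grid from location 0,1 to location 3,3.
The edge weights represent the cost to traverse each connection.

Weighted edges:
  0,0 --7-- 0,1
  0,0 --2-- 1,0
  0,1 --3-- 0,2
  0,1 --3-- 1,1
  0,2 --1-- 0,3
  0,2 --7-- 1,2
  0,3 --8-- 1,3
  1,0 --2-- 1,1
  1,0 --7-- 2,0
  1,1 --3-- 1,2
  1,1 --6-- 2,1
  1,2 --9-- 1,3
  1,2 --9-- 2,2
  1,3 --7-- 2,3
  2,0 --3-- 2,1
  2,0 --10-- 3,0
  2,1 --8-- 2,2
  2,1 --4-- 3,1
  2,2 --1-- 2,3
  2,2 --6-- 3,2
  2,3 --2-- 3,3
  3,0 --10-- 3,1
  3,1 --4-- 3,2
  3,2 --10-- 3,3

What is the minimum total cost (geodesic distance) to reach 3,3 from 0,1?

Shortest path: 0,1 → 1,1 → 1,2 → 2,2 → 2,3 → 3,3, total weight = 18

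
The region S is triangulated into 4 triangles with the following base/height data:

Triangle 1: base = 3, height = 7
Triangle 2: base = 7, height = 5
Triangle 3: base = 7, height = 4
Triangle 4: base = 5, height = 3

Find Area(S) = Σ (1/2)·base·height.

(1/2)×3×7 + (1/2)×7×5 + (1/2)×7×4 + (1/2)×5×3 = 49.5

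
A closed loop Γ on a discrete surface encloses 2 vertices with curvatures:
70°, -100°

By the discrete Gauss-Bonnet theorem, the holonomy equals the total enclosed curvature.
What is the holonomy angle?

Holonomy = total enclosed curvature = 70° + (-100°) = -30°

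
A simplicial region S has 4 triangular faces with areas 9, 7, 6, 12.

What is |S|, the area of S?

9 + 7 + 6 + 12 = 34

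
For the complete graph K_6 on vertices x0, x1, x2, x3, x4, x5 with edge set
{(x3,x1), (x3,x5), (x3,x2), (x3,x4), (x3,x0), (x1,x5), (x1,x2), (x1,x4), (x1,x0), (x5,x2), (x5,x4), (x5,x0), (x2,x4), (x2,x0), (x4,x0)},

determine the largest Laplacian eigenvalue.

For the complete graph K_n, L = nI − J (J = all-ones matrix). J has eigenvalues n (once, eigenvector 𝟙) and 0 (multiplicity n−1), so L has eigenvalues 0 (once) and n (multiplicity n−1). Here n = 6: eigenvalue 0 once and 6 with multiplicity 5.
Laplacian eigenvalues: [0.0, 6.0, 6.0, 6.0, 6.0, 6.0]. Largest eigenvalue (spectral radius) = 6.0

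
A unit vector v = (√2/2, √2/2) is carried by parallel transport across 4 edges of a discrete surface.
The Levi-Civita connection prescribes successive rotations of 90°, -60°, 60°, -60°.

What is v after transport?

Total rotation: 90° + (-60°) + 60° + (-60°) = 30°. Final vector: (0.2588, 0.9659)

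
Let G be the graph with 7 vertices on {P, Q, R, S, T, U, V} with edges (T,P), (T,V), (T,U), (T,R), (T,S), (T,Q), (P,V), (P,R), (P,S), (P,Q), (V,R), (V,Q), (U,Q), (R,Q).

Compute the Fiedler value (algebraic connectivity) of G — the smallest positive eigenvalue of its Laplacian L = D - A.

Degrees: deg(P) = 5, deg(Q) = 5, deg(R) = 4, deg(S) = 2, deg(T) = 6, deg(U) = 2, deg(V) = 4.
L = D − A with rows/columns ordered (P, Q, R, S, T, U, V):
  [ 5, -1, -1, -1, -1,  0, -1]
  [-1,  5, -1,  0, -1, -1, -1]
  [-1, -1,  4,  0, -1,  0, -1]
  [-1,  0,  0,  2, -1,  0,  0]
  [-1, -1, -1, -1,  6, -1, -1]
  [ 0, -1,  0,  0, -1,  2,  0]
  [-1, -1, -1,  0, -1,  0,  4]
Characteristic polynomial: det(λI − L) = λ(λ² − 8λ + 11)(λ² − 8λ + 13)(λ − 5)(λ − 7).
Roots: λ = 0; (λ² − 8λ + 11) = 0 ⇒ λ = 4 ± √5 ≈ 1.7639, 6.2361; (λ² − 8λ + 13) = 0 ⇒ λ = 4 ± √3 ≈ 2.2679, 5.7321; (λ − 5) = 0 ⇒ λ = 5; (λ − 7) = 0 ⇒ λ = 7.
(Check: the roots sum (with multiplicity) to 28, matching trace L = Σdeg = 2·14 = 28.)
Laplacian eigenvalues: [0.0, 1.7639, 2.2679, 5.0, 5.7321, 6.2361, 7.0]. Algebraic connectivity (smallest non-zero eigenvalue) = 1.7639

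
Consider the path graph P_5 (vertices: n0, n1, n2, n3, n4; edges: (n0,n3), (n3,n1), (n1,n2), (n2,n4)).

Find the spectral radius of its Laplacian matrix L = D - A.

The path graph P_n has Laplacian eigenvalues λ_k = 2 − 2cos(kπ/n), k = 0, 1, …, n−1. Here n = 5:
k=0: 2 − 2cos(0) = 0.0; k=1: 2 − 2cos(π/5) = 0.382; k=2: 2 − 2cos(2π/5) = 1.382; k=3: 2 − 2cos(3π/5) = 2.618; k=4: 2 − 2cos(4π/5) = 3.618.
Laplacian eigenvalues: [0.0, 0.382, 1.382, 2.618, 3.618]. Largest eigenvalue (spectral radius) = 3.618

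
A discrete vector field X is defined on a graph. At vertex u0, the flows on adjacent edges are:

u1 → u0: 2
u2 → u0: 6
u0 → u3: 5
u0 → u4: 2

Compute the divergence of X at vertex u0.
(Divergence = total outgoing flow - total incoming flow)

Divergence = sum of outgoing flows = (-2) + (-6) + 5 + 2 = -1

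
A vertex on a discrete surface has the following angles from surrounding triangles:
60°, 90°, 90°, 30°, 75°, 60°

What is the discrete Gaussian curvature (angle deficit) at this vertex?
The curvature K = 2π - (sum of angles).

Sum of angles = 405°. K = 360° - 405° = -45° = -π/4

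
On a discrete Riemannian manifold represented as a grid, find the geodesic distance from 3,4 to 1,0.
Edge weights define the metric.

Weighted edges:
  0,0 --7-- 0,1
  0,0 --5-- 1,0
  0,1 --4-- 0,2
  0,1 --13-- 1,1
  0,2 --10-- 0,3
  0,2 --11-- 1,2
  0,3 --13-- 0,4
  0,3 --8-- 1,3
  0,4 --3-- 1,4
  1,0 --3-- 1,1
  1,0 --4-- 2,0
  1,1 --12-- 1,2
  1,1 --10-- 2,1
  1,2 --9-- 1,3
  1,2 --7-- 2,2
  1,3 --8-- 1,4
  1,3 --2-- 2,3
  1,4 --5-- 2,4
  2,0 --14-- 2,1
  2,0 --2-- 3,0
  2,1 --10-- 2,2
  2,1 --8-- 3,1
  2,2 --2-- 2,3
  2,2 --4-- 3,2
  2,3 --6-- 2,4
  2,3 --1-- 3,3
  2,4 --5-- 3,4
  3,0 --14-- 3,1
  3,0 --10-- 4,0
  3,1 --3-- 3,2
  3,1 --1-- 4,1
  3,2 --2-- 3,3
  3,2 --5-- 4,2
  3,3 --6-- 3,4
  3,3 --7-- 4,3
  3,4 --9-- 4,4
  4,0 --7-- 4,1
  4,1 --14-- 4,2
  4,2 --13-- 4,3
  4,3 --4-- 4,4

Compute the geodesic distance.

Shortest path: 3,4 → 3,3 → 3,2 → 3,1 → 3,0 → 2,0 → 1,0, total weight = 31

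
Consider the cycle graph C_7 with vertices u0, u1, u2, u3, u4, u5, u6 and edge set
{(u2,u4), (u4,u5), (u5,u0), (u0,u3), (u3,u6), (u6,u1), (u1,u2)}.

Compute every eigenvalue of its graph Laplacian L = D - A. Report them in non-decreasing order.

The cycle graph C_n has Laplacian eigenvalues λ_k = 2 − 2cos(2πk/n), k = 0, 1, …, n−1. Here n = 7:
k=0: 2 − 2cos(0) = 0.0; k=1: 2 − 2cos(2π/7) = 0.753; k=2: 2 − 2cos(4π/7) = 2.445; k=3: 2 − 2cos(6π/7) = 3.8019; k=4: 2 − 2cos(8π/7) = 3.8019; k=5: 2 − 2cos(10π/7) = 2.445; k=6: 2 − 2cos(12π/7) = 0.753.
Laplacian eigenvalues (increasing order): [0.0, 0.753, 0.753, 2.445, 2.445, 3.8019, 3.8019]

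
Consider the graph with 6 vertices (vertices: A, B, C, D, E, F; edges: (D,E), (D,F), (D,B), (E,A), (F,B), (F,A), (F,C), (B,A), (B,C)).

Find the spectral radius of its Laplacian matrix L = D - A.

Degrees: deg(A) = 3, deg(B) = 4, deg(C) = 2, deg(D) = 3, deg(E) = 2, deg(F) = 4.
L = D − A with rows/columns ordered (A, B, C, D, E, F):
  [ 3, -1,  0,  0, -1, -1]
  [-1,  4, -1, -1,  0, -1]
  [ 0, -1,  2,  0,  0, -1]
  [ 0, -1,  0,  3, -1, -1]
  [-1,  0,  0, -1,  2,  0]
  [-1, -1, -1, -1,  0,  4]
Characteristic polynomial: det(λI − L) = λ(λ² − 7λ + 8)(λ − 3)²(λ − 5).
Roots: λ = 0; (λ² − 7λ + 8) = 0 ⇒ λ = (7 ± √17)/2 ≈ 1.4384, 5.5616; (λ − 3) = 0 ⇒ λ = 3 (multiplicity 2); (λ − 5) = 0 ⇒ λ = 5.
(Check: the roots sum (with multiplicity) to 18, matching trace L = Σdeg = 2·9 = 18.)
Laplacian eigenvalues: [0.0, 1.4384, 3.0, 3.0, 5.0, 5.5616]. Largest eigenvalue (spectral radius) = 5.5616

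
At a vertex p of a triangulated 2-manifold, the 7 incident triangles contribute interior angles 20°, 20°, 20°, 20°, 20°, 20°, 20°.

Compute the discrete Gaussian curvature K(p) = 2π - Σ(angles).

Sum of angles = 140°. K = 360° - 140° = 220° = 11π/9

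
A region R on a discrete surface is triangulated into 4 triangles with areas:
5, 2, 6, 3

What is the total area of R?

5 + 2 + 6 + 3 = 16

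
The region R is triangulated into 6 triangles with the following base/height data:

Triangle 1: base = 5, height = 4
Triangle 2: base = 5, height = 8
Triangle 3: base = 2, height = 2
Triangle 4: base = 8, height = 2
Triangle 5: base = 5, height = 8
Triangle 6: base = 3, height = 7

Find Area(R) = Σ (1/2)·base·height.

(1/2)×5×4 + (1/2)×5×8 + (1/2)×2×2 + (1/2)×8×2 + (1/2)×5×8 + (1/2)×3×7 = 70.5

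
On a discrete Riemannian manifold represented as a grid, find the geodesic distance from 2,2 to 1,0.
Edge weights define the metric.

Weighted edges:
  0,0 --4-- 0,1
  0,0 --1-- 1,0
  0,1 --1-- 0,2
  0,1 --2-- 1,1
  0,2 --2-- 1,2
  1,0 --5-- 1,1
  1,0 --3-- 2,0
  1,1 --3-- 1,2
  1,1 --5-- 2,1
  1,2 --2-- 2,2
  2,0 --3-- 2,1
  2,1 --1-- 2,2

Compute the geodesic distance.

Shortest path: 2,2 → 2,1 → 2,0 → 1,0, total weight = 7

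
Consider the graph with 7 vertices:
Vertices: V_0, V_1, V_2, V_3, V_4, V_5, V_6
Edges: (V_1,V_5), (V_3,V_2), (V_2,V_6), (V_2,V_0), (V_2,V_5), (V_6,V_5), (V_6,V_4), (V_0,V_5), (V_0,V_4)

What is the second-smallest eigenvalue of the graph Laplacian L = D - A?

Degrees: deg(V_0) = 3, deg(V_1) = 1, deg(V_2) = 4, deg(V_3) = 1, deg(V_4) = 2, deg(V_5) = 4, deg(V_6) = 3.
L = D − A with rows/columns ordered (V_0, V_1, V_2, V_3, V_4, V_5, V_6):
  [ 3,  0, -1,  0, -1, -1,  0]
  [ 0,  1,  0,  0,  0, -1,  0]
  [-1,  0,  4, -1,  0, -1, -1]
  [ 0,  0, -1,  1,  0,  0,  0]
  [-1,  0,  0,  0,  2,  0, -1]
  [-1, -1, -1,  0,  0,  4, -1]
  [ 0,  0, -1,  0, -1, -1,  3]
Characteristic polynomial: det(λI − L) = λ(λ² − 6λ + 4)(λ − 1)(λ² − 8λ + 14)(λ − 3).
Roots: λ = 0; (λ² − 6λ + 4) = 0 ⇒ λ = 3 ± √5 ≈ 0.7639, 5.2361; (λ − 1) = 0 ⇒ λ = 1; (λ² − 8λ + 14) = 0 ⇒ λ = 4 ± √2 ≈ 2.5858, 5.4142; (λ − 3) = 0 ⇒ λ = 3.
(Check: the roots sum (with multiplicity) to 18, matching trace L = Σdeg = 2·9 = 18.)
Laplacian eigenvalues: [0.0, 0.7639, 1.0, 2.5858, 3.0, 5.2361, 5.4142]. Algebraic connectivity (smallest non-zero eigenvalue) = 0.7639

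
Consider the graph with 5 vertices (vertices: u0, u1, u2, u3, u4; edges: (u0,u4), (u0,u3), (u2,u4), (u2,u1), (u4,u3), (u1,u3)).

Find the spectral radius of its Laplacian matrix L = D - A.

Degrees: deg(u0) = 2, deg(u1) = 2, deg(u2) = 2, deg(u3) = 3, deg(u4) = 3.
L = D − A with rows/columns ordered (u0, u1, u2, u3, u4):
  [ 2,  0,  0, -1, -1]
  [ 0,  2, -1, -1,  0]
  [ 0, -1,  2,  0, -1]
  [-1, -1,  0,  3, -1]
  [-1,  0, -1, -1,  3]
Characteristic polynomial: det(λI − L) = λ(λ² − 5λ + 5)(λ² − 7λ + 11).
Roots: λ = 0; (λ² − 5λ + 5) = 0 ⇒ λ = (5 ± √5)/2 ≈ 1.382, 3.618; (λ² − 7λ + 11) = 0 ⇒ λ = (7 ± √5)/2 ≈ 2.382, 4.618.
(Check: the roots sum (with multiplicity) to 12, matching trace L = Σdeg = 2·6 = 12.)
Laplacian eigenvalues: [0.0, 1.382, 2.382, 3.618, 4.618]. Largest eigenvalue (spectral radius) = 4.618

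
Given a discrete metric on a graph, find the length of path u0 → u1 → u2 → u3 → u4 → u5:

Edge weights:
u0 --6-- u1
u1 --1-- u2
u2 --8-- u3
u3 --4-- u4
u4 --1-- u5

Arc length = 6 + 1 + 8 + 4 + 1 = 20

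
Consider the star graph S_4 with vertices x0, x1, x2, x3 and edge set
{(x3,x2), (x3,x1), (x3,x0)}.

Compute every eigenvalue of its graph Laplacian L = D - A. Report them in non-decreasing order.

The star S_4 is the complete bipartite graph K_{1,3} (one hub of degree 3, 3 leaves of degree 1). The Laplacian spectrum of K_{p,q} is 0, p (multiplicity q−1), q (multiplicity p−1), p+q. With p = 1, q = 3: 0 once, 1 with multiplicity 2, and 4 once. (Check: trace L = sum of degrees = 6 = 2·1 + 4.)
Laplacian eigenvalues (increasing order): [0.0, 1.0, 1.0, 4.0]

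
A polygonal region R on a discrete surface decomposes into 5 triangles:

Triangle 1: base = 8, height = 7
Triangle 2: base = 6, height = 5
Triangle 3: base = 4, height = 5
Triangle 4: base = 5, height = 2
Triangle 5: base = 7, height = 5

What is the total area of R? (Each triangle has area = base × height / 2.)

(1/2)×8×7 + (1/2)×6×5 + (1/2)×4×5 + (1/2)×5×2 + (1/2)×7×5 = 75.5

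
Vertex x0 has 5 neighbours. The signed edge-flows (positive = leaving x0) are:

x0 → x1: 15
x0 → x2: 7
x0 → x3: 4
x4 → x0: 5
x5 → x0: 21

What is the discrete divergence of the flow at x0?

Divergence = sum of outgoing flows = 15 + 7 + 4 + (-5) + (-21) = 0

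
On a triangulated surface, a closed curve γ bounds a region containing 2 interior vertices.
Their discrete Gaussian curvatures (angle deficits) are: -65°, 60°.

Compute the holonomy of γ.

Holonomy = total enclosed curvature = (-65°) + 60° = -5°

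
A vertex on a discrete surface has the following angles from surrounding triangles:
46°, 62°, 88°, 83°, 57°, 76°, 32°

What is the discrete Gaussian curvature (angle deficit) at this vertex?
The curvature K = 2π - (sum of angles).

Sum of angles = 444°. K = 360° - 444° = -84° = -7π/15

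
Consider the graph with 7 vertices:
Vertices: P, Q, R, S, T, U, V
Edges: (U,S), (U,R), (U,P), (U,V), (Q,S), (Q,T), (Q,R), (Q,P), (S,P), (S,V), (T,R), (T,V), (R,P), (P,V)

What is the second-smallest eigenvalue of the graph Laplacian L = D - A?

Degrees: deg(P) = 5, deg(Q) = 4, deg(R) = 4, deg(S) = 4, deg(T) = 3, deg(U) = 4, deg(V) = 4.
L = D − A with rows/columns ordered (P, Q, R, S, T, U, V):
  [ 5, -1, -1, -1,  0, -1, -1]
  [-1,  4, -1, -1, -1,  0,  0]
  [-1, -1,  4,  0, -1, -1,  0]
  [-1, -1,  0,  4,  0, -1, -1]
  [ 0, -1, -1,  0,  3,  0, -1]
  [-1,  0, -1, -1,  0,  4, -1]
  [-1,  0,  0, -1, -1, -1,  4]
Characteristic polynomial: det(λI − L) = λ(λ² − 8λ + 14)(λ² − 10λ + 23)(λ − 4)(λ − 6).
Roots: λ = 0; (λ² − 8λ + 14) = 0 ⇒ λ = 4 ± √2 ≈ 2.5858, 5.4142; (λ² − 10λ + 23) = 0 ⇒ λ = 5 ± √2 ≈ 3.5858, 6.4142; (λ − 4) = 0 ⇒ λ = 4; (λ − 6) = 0 ⇒ λ = 6.
(Check: the roots sum (with multiplicity) to 28, matching trace L = Σdeg = 2·14 = 28.)
Laplacian eigenvalues: [0.0, 2.5858, 3.5858, 4.0, 5.4142, 6.0, 6.4142]. Algebraic connectivity (smallest non-zero eigenvalue) = 2.5858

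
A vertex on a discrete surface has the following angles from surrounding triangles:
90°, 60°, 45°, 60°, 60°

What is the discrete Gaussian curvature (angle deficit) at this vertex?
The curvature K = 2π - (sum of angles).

Sum of angles = 315°. K = 360° - 315° = 45°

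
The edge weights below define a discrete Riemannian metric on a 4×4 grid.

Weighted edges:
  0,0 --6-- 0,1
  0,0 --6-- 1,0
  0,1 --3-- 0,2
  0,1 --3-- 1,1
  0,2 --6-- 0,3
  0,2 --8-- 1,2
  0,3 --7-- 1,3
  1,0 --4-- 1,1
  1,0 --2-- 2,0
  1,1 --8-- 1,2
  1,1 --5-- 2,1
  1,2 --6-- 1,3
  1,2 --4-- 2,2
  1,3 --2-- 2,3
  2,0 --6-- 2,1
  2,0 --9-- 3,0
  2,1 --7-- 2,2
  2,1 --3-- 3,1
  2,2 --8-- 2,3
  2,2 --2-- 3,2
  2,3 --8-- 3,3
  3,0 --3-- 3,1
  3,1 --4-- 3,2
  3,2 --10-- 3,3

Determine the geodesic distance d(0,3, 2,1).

Shortest path: 0,3 → 0,2 → 0,1 → 1,1 → 2,1, total weight = 17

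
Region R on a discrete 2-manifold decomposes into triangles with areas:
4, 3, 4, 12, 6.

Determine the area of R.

4 + 3 + 4 + 12 + 6 = 29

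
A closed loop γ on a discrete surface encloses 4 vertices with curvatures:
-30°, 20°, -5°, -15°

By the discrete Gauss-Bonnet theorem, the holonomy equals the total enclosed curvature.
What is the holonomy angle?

Holonomy = total enclosed curvature = (-30°) + 20° + (-5°) + (-15°) = -30°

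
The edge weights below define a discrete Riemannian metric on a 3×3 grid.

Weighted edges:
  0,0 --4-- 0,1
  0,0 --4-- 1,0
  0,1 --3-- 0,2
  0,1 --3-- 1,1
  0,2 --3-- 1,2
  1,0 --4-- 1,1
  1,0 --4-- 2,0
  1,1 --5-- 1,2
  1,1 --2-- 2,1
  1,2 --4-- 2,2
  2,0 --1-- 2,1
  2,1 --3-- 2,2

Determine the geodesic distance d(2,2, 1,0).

Shortest path: 2,2 → 2,1 → 2,0 → 1,0, total weight = 8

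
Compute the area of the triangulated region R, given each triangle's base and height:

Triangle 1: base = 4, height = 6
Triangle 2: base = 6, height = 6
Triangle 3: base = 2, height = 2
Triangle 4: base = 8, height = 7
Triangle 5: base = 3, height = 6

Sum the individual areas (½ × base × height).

(1/2)×4×6 + (1/2)×6×6 + (1/2)×2×2 + (1/2)×8×7 + (1/2)×3×6 = 69.0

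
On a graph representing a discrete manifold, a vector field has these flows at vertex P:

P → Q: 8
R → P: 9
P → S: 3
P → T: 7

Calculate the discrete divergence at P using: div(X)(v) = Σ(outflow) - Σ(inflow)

Divergence = sum of outgoing flows = 8 + (-9) + 3 + 7 = 9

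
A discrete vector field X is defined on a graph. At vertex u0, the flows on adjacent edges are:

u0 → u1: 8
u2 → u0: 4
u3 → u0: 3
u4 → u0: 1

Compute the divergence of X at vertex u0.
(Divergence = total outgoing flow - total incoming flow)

Divergence = sum of outgoing flows = 8 + (-4) + (-3) + (-1) = 0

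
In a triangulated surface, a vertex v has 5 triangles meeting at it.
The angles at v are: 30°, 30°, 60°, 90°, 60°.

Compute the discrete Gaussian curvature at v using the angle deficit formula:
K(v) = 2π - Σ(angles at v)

Sum of angles = 270°. K = 360° - 270° = 90° = π/2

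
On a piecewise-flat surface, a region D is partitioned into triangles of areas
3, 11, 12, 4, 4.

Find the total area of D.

3 + 11 + 12 + 4 + 4 = 34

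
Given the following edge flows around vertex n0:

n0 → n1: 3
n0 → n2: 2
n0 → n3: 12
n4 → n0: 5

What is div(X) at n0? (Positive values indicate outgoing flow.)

Divergence = sum of outgoing flows = 3 + 2 + 12 + (-5) = 12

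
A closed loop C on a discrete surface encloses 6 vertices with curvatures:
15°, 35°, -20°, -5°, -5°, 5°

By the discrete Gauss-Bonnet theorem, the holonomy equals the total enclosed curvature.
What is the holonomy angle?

Holonomy = total enclosed curvature = 15° + 35° + (-20°) + (-5°) + (-5°) + 5° = 25°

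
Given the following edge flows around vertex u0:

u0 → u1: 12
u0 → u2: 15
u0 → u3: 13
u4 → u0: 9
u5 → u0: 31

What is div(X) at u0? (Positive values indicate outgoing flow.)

Divergence = sum of outgoing flows = 12 + 15 + 13 + (-9) + (-31) = 0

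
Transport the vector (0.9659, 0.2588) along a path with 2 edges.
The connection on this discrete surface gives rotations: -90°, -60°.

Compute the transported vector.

Total rotation: (-90°) + (-60°) = -150°. Final vector: (-0.7071, -0.7071)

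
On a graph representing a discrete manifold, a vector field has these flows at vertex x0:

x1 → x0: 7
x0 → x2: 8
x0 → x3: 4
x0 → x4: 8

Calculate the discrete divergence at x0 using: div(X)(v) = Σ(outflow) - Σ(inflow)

Divergence = sum of outgoing flows = (-7) + 8 + 4 + 8 = 13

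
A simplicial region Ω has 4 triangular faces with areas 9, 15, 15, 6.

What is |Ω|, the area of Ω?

9 + 15 + 15 + 6 = 45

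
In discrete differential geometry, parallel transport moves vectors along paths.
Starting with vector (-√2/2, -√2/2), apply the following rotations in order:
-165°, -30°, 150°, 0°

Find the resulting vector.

Total rotation: (-165°) + (-30°) + 150° + 0° = -45°. Final vector: (-1, 0)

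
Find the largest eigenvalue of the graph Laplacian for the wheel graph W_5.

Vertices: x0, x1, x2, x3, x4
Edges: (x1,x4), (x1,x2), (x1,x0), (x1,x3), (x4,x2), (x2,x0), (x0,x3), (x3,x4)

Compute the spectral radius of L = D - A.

The wheel W_5 is the join K_1 ∨ C_4 (a hub joined to every vertex of a cycle of length 4). For a join G ∨ H (G on p vertices, H on q vertices) the Laplacian spectrum is 0, p+q, the eigenvalues of L(G) other than one 0 each shifted by +q, and the eigenvalues of L(H) other than one 0 each shifted by +p. With G = K_1 (p = 1, nothing left after dropping its 0) and H = C_4 (q = 4, eigenvalues 2 − 2cos(2πk/4), k = 0, …, 3; drop k = 0), the spectrum of W_5 is 0, 5, and 1 + (2 − 2cos(2πk/4)) = 3 − 2cos(2πk/4) for k = 1, …, 3:
k=1: 3 − 2cos(π/2) = 3.0; k=2: 3 − 2cos(π) = 5.0; k=3: 3 − 2cos(3π/2) = 3.0.
Laplacian eigenvalues: [0.0, 3.0, 3.0, 5.0, 5.0]. Largest eigenvalue (spectral radius) = 5.0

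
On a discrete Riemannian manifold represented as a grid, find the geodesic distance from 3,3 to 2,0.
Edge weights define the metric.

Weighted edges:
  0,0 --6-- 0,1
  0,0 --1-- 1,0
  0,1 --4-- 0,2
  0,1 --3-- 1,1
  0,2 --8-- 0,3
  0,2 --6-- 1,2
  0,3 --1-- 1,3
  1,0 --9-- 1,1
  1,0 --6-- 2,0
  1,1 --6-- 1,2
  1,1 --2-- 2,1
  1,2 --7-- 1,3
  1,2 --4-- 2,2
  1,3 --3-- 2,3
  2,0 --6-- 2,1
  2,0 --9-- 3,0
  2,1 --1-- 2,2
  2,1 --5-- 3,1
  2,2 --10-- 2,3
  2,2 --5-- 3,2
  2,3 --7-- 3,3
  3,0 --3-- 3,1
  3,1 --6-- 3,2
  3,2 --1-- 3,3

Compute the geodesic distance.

Shortest path: 3,3 → 3,2 → 2,2 → 2,1 → 2,0, total weight = 13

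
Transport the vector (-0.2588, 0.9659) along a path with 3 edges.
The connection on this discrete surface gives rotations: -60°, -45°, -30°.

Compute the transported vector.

Total rotation: (-60°) + (-45°) + (-30°) = -135°. Final vector: (0.8660, -0.5000)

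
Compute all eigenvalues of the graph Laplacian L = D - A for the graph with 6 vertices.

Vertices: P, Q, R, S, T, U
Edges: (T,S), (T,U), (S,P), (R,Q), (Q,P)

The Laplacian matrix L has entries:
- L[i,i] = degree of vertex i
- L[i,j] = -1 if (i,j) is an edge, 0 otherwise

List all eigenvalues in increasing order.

Degrees: deg(P) = 2, deg(Q) = 2, deg(R) = 1, deg(S) = 2, deg(T) = 2, deg(U) = 1.
L = D − A with rows/columns ordered (P, Q, R, S, T, U):
  [ 2, -1,  0, -1,  0,  0]
  [-1,  2, -1,  0,  0,  0]
  [ 0, -1,  1,  0,  0,  0]
  [-1,  0,  0,  2, -1,  0]
  [ 0,  0,  0, -1,  2, -1]
  [ 0,  0,  0,  0, -1,  1]
Characteristic polynomial: det(λI − L) = λ(λ² − 4λ + 1)(λ − 1)(λ − 2)(λ − 3).
Roots: λ = 0; (λ² − 4λ + 1) = 0 ⇒ λ = 2 ± √3 ≈ 0.2679, 3.7321; (λ − 1) = 0 ⇒ λ = 1; (λ − 2) = 0 ⇒ λ = 2; (λ − 3) = 0 ⇒ λ = 3.
(Check: the roots sum (with multiplicity) to 10, matching trace L = Σdeg = 2·5 = 10.)
Laplacian eigenvalues (increasing order): [0.0, 0.2679, 1.0, 2.0, 3.0, 3.7321]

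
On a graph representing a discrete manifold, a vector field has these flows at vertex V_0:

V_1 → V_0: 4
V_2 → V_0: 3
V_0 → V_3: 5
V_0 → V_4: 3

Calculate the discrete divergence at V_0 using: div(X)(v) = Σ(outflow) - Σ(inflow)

Divergence = sum of outgoing flows = (-4) + (-3) + 5 + 3 = 1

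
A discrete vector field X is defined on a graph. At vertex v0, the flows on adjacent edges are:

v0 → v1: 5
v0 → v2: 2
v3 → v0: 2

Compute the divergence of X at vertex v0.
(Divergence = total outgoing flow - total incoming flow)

Divergence = sum of outgoing flows = 5 + 2 + (-2) = 5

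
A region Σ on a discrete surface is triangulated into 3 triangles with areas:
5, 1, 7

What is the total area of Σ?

5 + 1 + 7 = 13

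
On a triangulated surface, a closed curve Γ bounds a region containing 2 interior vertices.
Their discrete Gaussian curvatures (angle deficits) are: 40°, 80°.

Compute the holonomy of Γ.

Holonomy = total enclosed curvature = 40° + 80° = 120°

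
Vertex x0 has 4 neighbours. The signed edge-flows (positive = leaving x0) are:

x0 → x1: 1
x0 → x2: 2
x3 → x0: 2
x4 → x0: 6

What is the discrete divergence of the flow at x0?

Divergence = sum of outgoing flows = 1 + 2 + (-2) + (-6) = -5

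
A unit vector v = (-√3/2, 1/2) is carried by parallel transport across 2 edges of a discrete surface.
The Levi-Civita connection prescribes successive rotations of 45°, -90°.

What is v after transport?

Total rotation: 45° + (-90°) = -45°. Final vector: (-0.2588, 0.9659)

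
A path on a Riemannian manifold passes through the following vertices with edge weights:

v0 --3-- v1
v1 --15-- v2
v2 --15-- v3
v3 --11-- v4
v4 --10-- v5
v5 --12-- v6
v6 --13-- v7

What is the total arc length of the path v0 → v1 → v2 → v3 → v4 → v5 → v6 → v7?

Arc length = 3 + 15 + 15 + 11 + 10 + 12 + 13 = 79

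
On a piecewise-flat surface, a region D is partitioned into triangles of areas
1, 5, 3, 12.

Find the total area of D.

1 + 5 + 3 + 12 = 21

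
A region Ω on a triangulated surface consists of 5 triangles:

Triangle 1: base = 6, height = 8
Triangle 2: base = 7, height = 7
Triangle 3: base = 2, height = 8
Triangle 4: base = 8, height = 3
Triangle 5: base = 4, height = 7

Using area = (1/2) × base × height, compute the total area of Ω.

(1/2)×6×8 + (1/2)×7×7 + (1/2)×2×8 + (1/2)×8×3 + (1/2)×4×7 = 82.5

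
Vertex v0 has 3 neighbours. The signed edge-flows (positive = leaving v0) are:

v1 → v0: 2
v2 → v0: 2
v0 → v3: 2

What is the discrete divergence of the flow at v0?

Divergence = sum of outgoing flows = (-2) + (-2) + 2 = -2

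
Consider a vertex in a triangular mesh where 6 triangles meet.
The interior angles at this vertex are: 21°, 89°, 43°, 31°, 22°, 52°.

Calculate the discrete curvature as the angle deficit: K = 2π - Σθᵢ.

Sum of angles = 258°. K = 360° - 258° = 102° = 17π/30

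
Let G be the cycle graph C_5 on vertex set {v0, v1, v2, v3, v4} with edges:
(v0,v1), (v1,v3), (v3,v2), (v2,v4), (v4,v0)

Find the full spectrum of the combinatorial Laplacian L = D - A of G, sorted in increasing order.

The cycle graph C_n has Laplacian eigenvalues λ_k = 2 − 2cos(2πk/n), k = 0, 1, …, n−1. Here n = 5:
k=0: 2 − 2cos(0) = 0.0; k=1: 2 − 2cos(2π/5) = 1.382; k=2: 2 − 2cos(4π/5) = 3.618; k=3: 2 − 2cos(6π/5) = 3.618; k=4: 2 − 2cos(8π/5) = 1.382.
Laplacian eigenvalues (increasing order): [0.0, 1.382, 1.382, 3.618, 3.618]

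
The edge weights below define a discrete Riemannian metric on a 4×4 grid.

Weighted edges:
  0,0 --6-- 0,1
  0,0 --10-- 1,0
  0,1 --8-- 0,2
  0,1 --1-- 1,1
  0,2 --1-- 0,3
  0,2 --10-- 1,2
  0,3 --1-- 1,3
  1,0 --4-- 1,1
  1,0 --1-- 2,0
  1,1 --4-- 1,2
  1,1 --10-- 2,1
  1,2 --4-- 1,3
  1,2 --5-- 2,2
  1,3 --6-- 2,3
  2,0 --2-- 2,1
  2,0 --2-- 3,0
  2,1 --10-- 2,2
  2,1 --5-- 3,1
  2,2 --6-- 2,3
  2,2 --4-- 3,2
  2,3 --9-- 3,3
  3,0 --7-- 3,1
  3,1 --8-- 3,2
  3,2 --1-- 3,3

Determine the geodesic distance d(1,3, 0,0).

Shortest path: 1,3 → 1,2 → 1,1 → 0,1 → 0,0, total weight = 15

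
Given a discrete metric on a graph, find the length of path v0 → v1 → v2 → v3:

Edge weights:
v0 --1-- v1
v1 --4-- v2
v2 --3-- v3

Arc length = 1 + 4 + 3 = 8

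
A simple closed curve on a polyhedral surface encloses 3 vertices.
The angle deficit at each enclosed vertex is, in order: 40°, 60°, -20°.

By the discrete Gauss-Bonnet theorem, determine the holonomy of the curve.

Holonomy = total enclosed curvature = 40° + 60° + (-20°) = 80°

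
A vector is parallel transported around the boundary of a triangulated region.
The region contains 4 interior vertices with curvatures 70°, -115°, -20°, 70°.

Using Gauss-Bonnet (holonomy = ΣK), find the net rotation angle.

Holonomy = total enclosed curvature = 70° + (-115°) + (-20°) + 70° = 5°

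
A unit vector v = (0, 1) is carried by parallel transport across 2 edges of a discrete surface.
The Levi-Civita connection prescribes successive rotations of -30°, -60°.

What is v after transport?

Total rotation: (-30°) + (-60°) = -90°. Final vector: (1, 0)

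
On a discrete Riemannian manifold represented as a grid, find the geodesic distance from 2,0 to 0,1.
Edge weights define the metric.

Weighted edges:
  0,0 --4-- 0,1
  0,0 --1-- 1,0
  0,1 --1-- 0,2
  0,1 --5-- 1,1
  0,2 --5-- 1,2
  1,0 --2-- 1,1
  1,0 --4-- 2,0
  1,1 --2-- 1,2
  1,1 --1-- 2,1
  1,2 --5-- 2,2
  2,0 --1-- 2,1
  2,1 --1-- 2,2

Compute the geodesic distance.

Shortest path: 2,0 → 2,1 → 1,1 → 0,1, total weight = 7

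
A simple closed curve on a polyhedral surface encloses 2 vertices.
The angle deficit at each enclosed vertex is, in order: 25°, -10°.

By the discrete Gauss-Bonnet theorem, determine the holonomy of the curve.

Holonomy = total enclosed curvature = 25° + (-10°) = 15°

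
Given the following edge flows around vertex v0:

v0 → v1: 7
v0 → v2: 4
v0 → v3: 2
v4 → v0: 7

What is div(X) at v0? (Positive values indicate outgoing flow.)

Divergence = sum of outgoing flows = 7 + 4 + 2 + (-7) = 6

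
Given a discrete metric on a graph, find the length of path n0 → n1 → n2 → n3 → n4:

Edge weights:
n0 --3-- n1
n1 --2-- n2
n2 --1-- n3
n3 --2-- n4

Arc length = 3 + 2 + 1 + 2 = 8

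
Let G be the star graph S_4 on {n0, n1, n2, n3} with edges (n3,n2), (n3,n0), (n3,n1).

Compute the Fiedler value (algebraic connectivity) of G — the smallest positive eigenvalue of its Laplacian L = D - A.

The star S_4 is the complete bipartite graph K_{1,3} (one hub of degree 3, 3 leaves of degree 1). The Laplacian spectrum of K_{p,q} is 0, p (multiplicity q−1), q (multiplicity p−1), p+q. With p = 1, q = 3: 0 once, 1 with multiplicity 2, and 4 once. (Check: trace L = sum of degrees = 6 = 2·1 + 4.)
Laplacian eigenvalues: [0.0, 1.0, 1.0, 4.0]. Algebraic connectivity (smallest non-zero eigenvalue) = 1.0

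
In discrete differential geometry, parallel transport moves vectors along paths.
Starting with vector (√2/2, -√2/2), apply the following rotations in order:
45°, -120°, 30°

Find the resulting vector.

Total rotation: 45° + (-120°) + 30° = -45°. Final vector: (0, -1)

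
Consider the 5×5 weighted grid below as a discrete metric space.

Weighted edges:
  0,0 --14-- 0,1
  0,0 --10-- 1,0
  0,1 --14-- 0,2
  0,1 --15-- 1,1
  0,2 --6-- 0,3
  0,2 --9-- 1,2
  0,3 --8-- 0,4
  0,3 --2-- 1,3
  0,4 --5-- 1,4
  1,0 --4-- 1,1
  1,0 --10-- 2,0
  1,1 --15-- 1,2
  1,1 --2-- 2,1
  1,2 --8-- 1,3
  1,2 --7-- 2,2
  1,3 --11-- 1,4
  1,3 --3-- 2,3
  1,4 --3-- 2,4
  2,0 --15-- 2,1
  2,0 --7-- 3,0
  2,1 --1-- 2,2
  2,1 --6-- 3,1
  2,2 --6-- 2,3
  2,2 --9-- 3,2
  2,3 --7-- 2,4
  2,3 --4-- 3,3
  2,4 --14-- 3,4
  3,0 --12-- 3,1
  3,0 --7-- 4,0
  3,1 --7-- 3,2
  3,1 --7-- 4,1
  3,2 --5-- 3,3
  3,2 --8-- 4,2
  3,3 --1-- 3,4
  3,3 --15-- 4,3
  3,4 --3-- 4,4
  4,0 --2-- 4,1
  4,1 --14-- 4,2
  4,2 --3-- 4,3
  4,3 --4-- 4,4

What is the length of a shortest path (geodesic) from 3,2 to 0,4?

Shortest path: 3,2 → 3,3 → 2,3 → 1,3 → 0,3 → 0,4, total weight = 22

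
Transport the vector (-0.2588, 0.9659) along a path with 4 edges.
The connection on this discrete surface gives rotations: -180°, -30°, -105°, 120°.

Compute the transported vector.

Total rotation: (-180°) + (-30°) + (-105°) + 120° = -195° ≡ 165° (mod 360°). Final vector: (0, -1)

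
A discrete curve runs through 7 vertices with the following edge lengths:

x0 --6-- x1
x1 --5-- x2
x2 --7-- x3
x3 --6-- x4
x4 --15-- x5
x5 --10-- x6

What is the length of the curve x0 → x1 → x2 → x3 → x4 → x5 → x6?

Arc length = 6 + 5 + 7 + 6 + 15 + 10 = 49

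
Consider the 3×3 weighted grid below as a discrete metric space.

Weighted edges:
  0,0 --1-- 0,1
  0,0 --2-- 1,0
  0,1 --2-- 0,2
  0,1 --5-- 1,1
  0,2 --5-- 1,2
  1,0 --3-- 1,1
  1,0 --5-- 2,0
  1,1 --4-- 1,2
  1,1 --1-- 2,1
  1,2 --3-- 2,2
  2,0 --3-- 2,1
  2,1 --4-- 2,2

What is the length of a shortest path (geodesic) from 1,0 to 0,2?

Shortest path: 1,0 → 0,0 → 0,1 → 0,2, total weight = 5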